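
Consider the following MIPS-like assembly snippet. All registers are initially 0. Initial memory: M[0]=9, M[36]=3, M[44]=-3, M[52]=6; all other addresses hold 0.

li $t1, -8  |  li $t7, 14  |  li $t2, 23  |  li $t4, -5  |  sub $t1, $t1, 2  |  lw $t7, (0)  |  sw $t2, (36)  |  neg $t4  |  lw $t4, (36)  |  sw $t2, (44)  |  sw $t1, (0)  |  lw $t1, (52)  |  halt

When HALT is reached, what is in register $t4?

23

after li $t1, -8: $t1=-8
after li $t7, 14: $t7=14
after li $t2, 23: $t2=23
after li $t4, -5: $t4=-5
after sub $t1, $t1, 2: $t1=(-8)-2=-10
after lw $t7, (0): $t7=M[0]=9
sw $t2, (36) → M[36]=23
after neg $t4: $t4=-(-5)=5
after lw $t4, (36): $t4=M[36]=23
sw $t2, (44) → M[44]=23
sw $t1, (0) → M[0]=-10
after lw $t1, (52): $t1=M[52]=6
halt.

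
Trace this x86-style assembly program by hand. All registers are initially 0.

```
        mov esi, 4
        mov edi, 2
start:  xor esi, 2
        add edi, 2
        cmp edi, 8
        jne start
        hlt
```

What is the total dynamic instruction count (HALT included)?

15

mov esi, 4 → esi=4
mov edi, 2 → edi=2
xor esi, 2 → esi=4^2=6
add edi, 2 → edi=2+2=4
cmp edi, 8  (cmp 4,8)
jne start: taken
xor esi, 2 → esi=6^2=4
add edi, 2 → edi=4+2=6
cmp edi, 8  (cmp 6,8)
jne start: taken
xor esi, 2 → esi=4^2=6
add edi, 2 → edi=6+2=8
cmp edi, 8  (cmp 8,8)
jne start: not taken
halt.
Total executed instructions: 15.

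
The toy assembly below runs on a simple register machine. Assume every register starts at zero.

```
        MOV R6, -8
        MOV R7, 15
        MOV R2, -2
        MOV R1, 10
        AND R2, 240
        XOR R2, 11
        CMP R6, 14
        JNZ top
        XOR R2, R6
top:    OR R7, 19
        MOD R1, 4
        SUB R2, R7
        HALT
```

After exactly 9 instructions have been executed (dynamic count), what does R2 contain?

251

R6=-8
R7=15
R2=-2
R1=10
R2=(-2)&240=240
R2=240^11=251
CMP R6, 14  (cmp -8,14)
JNZ top: taken
R7=15|19=31
After step 9: R2 = 251.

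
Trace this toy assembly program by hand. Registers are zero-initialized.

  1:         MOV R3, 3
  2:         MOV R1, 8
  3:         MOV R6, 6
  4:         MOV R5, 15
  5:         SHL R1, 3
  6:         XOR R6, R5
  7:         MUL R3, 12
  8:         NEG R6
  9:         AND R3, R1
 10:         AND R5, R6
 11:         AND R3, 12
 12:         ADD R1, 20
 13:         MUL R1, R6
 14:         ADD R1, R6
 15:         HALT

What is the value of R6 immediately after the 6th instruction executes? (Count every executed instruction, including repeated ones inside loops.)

9

MOV R3, 3 → R3=3
MOV R1, 8 → R1=8
MOV R6, 6 → R6=6
MOV R5, 15 → R5=15
SHL R1, 3 → R1=8<<3=64
XOR R6, R5 → R6=6^15=9
After step 6: R6 = 9.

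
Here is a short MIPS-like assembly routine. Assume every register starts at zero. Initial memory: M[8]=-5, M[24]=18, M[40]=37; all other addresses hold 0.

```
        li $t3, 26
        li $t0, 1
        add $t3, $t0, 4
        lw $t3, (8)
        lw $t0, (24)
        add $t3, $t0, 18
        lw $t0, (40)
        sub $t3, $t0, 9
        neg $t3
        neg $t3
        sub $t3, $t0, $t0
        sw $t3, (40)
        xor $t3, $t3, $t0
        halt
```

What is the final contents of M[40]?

0

after li $t3, 26: $t3=26
after li $t0, 1: $t0=1
after add $t3, $t0, 4: $t3=1+4=5
after lw $t3, (8): $t3=M[8]=-5
after lw $t0, (24): $t0=M[24]=18
after add $t3, $t0, 18: $t3=18+18=36
after lw $t0, (40): $t0=M[40]=37
after sub $t3, $t0, 9: $t3=37-9=28
after neg $t3: $t3=-(28)=-28
after neg $t3: $t3=-(-28)=28
after sub $t3, $t0, $t0: $t3=37-37=0
sw $t3, (40) → M[40]=0
after xor $t3, $t3, $t0: $t3=0^37=37
halt.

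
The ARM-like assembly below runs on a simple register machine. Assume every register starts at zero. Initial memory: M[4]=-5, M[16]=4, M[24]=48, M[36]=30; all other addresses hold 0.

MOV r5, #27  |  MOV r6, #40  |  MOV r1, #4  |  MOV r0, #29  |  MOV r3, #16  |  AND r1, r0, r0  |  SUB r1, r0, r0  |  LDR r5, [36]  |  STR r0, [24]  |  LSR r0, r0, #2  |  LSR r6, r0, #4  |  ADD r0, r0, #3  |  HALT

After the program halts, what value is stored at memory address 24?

29

r5=27
r6=40
r1=4
r0=29
r3=16
r1=29&29=29
r1=29-29=0
r5=M[36]=30
STR r0, [24] → M[24]=29
r0=29>>2=7
r6=7>>4=0
r0=7+3=10
halt.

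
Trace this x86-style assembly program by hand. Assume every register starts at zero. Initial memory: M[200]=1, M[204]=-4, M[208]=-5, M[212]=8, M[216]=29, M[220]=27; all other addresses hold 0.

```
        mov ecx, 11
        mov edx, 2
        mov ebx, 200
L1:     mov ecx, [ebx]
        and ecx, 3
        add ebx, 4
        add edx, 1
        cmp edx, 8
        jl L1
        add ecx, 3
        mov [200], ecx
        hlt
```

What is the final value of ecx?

6

ecx=11
edx=2
ebx=200
ecx=M[200]=1
ecx=1&3=1
ebx=200+4=204
edx=2+1=3
cmp edx, 8  (cmp 3,8)
jl L1: taken
ecx=M[204]=-4
ecx=(-4)&3=0
ebx=204+4=208
edx=3+1=4
cmp edx, 8  (cmp 4,8)
jl L1: taken
ecx=M[208]=-5
ecx=(-5)&3=3
ebx=208+4=212
edx=4+1=5
cmp edx, 8  (cmp 5,8)
jl L1: taken
ecx=M[212]=8
ecx=8&3=0
ebx=212+4=216
edx=5+1=6
cmp edx, 8  (cmp 6,8)
jl L1: taken
ecx=M[216]=29
ecx=29&3=1
ebx=216+4=220
edx=6+1=7
cmp edx, 8  (cmp 7,8)
jl L1: taken
ecx=M[220]=27
ecx=27&3=3
ebx=220+4=224
edx=7+1=8
cmp edx, 8  (cmp 8,8)
jl L1: not taken
ecx=3+3=6
mov [200], ecx → M[200]=6
halt.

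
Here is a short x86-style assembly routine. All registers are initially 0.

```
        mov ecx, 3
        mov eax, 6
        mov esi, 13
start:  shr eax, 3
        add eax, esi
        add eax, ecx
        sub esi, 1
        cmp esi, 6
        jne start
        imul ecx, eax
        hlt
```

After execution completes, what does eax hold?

ecx=3
eax=6
esi=13
eax=6>>3=0
eax=0+13=13
eax=13+3=16
esi=13-1=12
cmp esi, 6  (cmp 12,6)
jne start: taken
eax=16>>3=2
eax=2+12=14
eax=14+3=17
esi=12-1=11
cmp esi, 6  (cmp 11,6)
jne start: taken
eax=17>>3=2
eax=2+11=13
eax=13+3=16
esi=11-1=10
cmp esi, 6  (cmp 10,6)
jne start: taken
eax=16>>3=2
eax=2+10=12
eax=12+3=15
esi=10-1=9
cmp esi, 6  (cmp 9,6)
jne start: taken
eax=15>>3=1
eax=1+9=10
eax=10+3=13
esi=9-1=8
cmp esi, 6  (cmp 8,6)
jne start: taken
eax=13>>3=1
eax=1+8=9
eax=9+3=12
esi=8-1=7
cmp esi, 6  (cmp 7,6)
jne start: taken
eax=12>>3=1
eax=1+7=8
eax=8+3=11
esi=7-1=6
cmp esi, 6  (cmp 6,6)
jne start: not taken
ecx=3*11=33
halt.

11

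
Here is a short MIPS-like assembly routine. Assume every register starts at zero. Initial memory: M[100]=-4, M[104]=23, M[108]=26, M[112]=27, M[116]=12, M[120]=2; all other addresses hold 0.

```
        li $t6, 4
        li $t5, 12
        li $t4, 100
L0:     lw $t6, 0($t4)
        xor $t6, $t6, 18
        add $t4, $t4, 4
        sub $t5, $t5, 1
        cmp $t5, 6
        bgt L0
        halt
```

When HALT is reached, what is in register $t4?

124

$t6=4
$t5=12
$t4=100
$t6=M[100]=-4
$t6=(-4)^18=-18
$t4=100+4=104
$t5=12-1=11
cmp $t5, 6  (cmp 11,6)
bgt L0: taken
$t6=M[104]=23
$t6=23^18=5
$t4=104+4=108
$t5=11-1=10
cmp $t5, 6  (cmp 10,6)
bgt L0: taken
$t6=M[108]=26
$t6=26^18=8
$t4=108+4=112
$t5=10-1=9
cmp $t5, 6  (cmp 9,6)
bgt L0: taken
$t6=M[112]=27
$t6=27^18=9
$t4=112+4=116
$t5=9-1=8
cmp $t5, 6  (cmp 8,6)
bgt L0: taken
$t6=M[116]=12
$t6=12^18=30
$t4=116+4=120
$t5=8-1=7
cmp $t5, 6  (cmp 7,6)
bgt L0: taken
$t6=M[120]=2
$t6=2^18=16
$t4=120+4=124
$t5=7-1=6
cmp $t5, 6  (cmp 6,6)
bgt L0: not taken
halt.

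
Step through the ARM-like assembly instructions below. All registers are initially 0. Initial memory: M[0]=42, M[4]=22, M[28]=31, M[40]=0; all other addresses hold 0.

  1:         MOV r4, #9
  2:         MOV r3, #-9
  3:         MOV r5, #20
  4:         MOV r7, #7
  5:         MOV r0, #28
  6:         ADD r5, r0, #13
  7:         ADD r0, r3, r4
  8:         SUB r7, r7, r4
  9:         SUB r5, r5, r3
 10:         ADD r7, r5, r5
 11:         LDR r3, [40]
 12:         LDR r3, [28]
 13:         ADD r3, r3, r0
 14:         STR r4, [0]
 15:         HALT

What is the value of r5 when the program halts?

50

r4=9
r3=-9
r5=20
r7=7
r0=28
r5=28+13=41
r0=(-9)+9=0
r7=7-9=-2
r5=41-(-9)=50
r7=50+50=100
r3=M[40]=0
r3=M[28]=31
r3=31+0=31
STR r4, [0] → M[0]=9
halt.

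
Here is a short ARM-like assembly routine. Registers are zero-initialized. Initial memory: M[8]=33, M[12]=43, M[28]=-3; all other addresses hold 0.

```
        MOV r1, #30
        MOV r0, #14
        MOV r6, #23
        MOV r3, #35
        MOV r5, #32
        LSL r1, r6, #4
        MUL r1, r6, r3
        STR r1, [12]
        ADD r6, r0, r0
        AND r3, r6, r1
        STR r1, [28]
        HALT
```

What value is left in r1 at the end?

805

MOV r1, #30 → r1=30
MOV r0, #14 → r0=14
MOV r6, #23 → r6=23
MOV r3, #35 → r3=35
MOV r5, #32 → r5=32
LSL r1, r6, #4 → r1=23<<4=368
MUL r1, r6, r3 → r1=23*35=805
STR r1, [12] → M[12]=805
ADD r6, r0, r0 → r6=14+14=28
AND r3, r6, r1 → r3=28&805=4
STR r1, [28] → M[28]=805
halt.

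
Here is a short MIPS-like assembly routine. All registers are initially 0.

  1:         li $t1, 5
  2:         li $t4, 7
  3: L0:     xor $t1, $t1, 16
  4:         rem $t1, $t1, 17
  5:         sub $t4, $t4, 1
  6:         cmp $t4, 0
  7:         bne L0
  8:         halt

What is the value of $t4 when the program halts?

after li $t1, 5: $t1=5
after li $t4, 7: $t4=7
after xor $t1, $t1, 16: $t1=5^16=21
after rem $t1, $t1, 17: $t1=21%17=4
after sub $t4, $t4, 1: $t4=7-1=6
cmp $t4, 0  (cmp 6,0)
bne L0: taken
after xor $t1, $t1, 16: $t1=4^16=20
after rem $t1, $t1, 17: $t1=20%17=3
after sub $t4, $t4, 1: $t4=6-1=5
cmp $t4, 0  (cmp 5,0)
bne L0: taken
after xor $t1, $t1, 16: $t1=3^16=19
after rem $t1, $t1, 17: $t1=19%17=2
after sub $t4, $t4, 1: $t4=5-1=4
cmp $t4, 0  (cmp 4,0)
bne L0: taken
after xor $t1, $t1, 16: $t1=2^16=18
after rem $t1, $t1, 17: $t1=18%17=1
after sub $t4, $t4, 1: $t4=4-1=3
cmp $t4, 0  (cmp 3,0)
bne L0: taken
after xor $t1, $t1, 16: $t1=1^16=17
after rem $t1, $t1, 17: $t1=17%17=0
after sub $t4, $t4, 1: $t4=3-1=2
cmp $t4, 0  (cmp 2,0)
bne L0: taken
after xor $t1, $t1, 16: $t1=0^16=16
after rem $t1, $t1, 17: $t1=16%17=16
after sub $t4, $t4, 1: $t4=2-1=1
cmp $t4, 0  (cmp 1,0)
bne L0: taken
after xor $t1, $t1, 16: $t1=16^16=0
after rem $t1, $t1, 17: $t1=0%17=0
after sub $t4, $t4, 1: $t4=1-1=0
cmp $t4, 0  (cmp 0,0)
bne L0: not taken
halt.

0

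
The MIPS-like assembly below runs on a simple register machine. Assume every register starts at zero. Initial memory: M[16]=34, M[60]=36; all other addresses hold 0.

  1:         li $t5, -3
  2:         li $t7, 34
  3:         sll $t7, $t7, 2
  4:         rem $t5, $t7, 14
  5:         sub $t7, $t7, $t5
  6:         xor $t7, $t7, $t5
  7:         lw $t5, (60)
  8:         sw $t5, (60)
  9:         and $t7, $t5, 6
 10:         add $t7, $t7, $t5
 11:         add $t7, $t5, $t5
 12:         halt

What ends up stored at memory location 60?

36

$t5=-3
$t7=34
$t7=34<<2=136
$t5=136%14=10
$t7=136-10=126
$t7=126^10=116
$t5=M[60]=36
sw $t5, (60) → M[60]=36
$t7=36&6=4
$t7=4+36=40
$t7=36+36=72
halt.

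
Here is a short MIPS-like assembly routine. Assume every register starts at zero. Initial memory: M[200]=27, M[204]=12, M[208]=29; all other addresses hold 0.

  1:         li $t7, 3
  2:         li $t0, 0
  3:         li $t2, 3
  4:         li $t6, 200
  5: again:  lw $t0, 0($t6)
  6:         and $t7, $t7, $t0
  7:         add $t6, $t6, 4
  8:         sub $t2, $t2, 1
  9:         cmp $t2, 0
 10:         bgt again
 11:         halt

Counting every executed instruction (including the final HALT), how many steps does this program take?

23

after li $t7, 3: $t7=3
after li $t0, 0: $t0=0
after li $t2, 3: $t2=3
after li $t6, 200: $t6=200
after lw $t0, 0($t6): $t0=M[200]=27
after and $t7, $t7, $t0: $t7=3&27=3
after add $t6, $t6, 4: $t6=200+4=204
after sub $t2, $t2, 1: $t2=3-1=2
cmp $t2, 0  (cmp 2,0)
bgt again: taken
after lw $t0, 0($t6): $t0=M[204]=12
after and $t7, $t7, $t0: $t7=3&12=0
after add $t6, $t6, 4: $t6=204+4=208
after sub $t2, $t2, 1: $t2=2-1=1
cmp $t2, 0  (cmp 1,0)
bgt again: taken
after lw $t0, 0($t6): $t0=M[208]=29
after and $t7, $t7, $t0: $t7=0&29=0
after add $t6, $t6, 4: $t6=208+4=212
after sub $t2, $t2, 1: $t2=1-1=0
cmp $t2, 0  (cmp 0,0)
bgt again: not taken
halt.
Total executed instructions: 23.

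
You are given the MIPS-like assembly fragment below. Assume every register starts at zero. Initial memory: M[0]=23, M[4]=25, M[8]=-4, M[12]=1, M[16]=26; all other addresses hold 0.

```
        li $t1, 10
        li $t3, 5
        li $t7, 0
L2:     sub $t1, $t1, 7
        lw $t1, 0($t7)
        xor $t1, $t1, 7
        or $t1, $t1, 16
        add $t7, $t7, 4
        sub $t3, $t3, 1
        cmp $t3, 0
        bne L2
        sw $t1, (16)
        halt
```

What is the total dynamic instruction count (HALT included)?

45

li $t1, 10 → $t1=10
li $t3, 5 → $t3=5
li $t7, 0 → $t7=0
sub $t1, $t1, 7 → $t1=10-7=3
lw $t1, 0($t7) → $t1=M[0]=23
xor $t1, $t1, 7 → $t1=23^7=16
or $t1, $t1, 16 → $t1=16|16=16
add $t7, $t7, 4 → $t7=0+4=4
sub $t3, $t3, 1 → $t3=5-1=4
cmp $t3, 0  (cmp 4,0)
bne L2: taken
sub $t1, $t1, 7 → $t1=16-7=9
lw $t1, 0($t7) → $t1=M[4]=25
xor $t1, $t1, 7 → $t1=25^7=30
or $t1, $t1, 16 → $t1=30|16=30
add $t7, $t7, 4 → $t7=4+4=8
sub $t3, $t3, 1 → $t3=4-1=3
cmp $t3, 0  (cmp 3,0)
bne L2: taken
sub $t1, $t1, 7 → $t1=30-7=23
lw $t1, 0($t7) → $t1=M[8]=-4
xor $t1, $t1, 7 → $t1=(-4)^7=-5
or $t1, $t1, 16 → $t1=(-5)|16=-5
add $t7, $t7, 4 → $t7=8+4=12
sub $t3, $t3, 1 → $t3=3-1=2
cmp $t3, 0  (cmp 2,0)
bne L2: taken
sub $t1, $t1, 7 → $t1=(-5)-7=-12
lw $t1, 0($t7) → $t1=M[12]=1
xor $t1, $t1, 7 → $t1=1^7=6
or $t1, $t1, 16 → $t1=6|16=22
add $t7, $t7, 4 → $t7=12+4=16
sub $t3, $t3, 1 → $t3=2-1=1
cmp $t3, 0  (cmp 1,0)
bne L2: taken
sub $t1, $t1, 7 → $t1=22-7=15
lw $t1, 0($t7) → $t1=M[16]=26
xor $t1, $t1, 7 → $t1=26^7=29
or $t1, $t1, 16 → $t1=29|16=29
add $t7, $t7, 4 → $t7=16+4=20
sub $t3, $t3, 1 → $t3=1-1=0
cmp $t3, 0  (cmp 0,0)
bne L2: not taken
sw $t1, (16) → M[16]=29
halt.
Total executed instructions: 45.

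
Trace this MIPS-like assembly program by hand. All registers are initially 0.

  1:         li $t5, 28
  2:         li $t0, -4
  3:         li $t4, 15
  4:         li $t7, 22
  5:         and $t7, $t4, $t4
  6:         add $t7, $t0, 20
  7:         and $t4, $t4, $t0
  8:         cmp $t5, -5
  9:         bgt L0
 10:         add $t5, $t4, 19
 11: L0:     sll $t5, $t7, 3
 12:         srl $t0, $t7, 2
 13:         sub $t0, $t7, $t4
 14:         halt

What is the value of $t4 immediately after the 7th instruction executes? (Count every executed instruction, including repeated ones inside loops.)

li $t5, 28 → $t5=28
li $t0, -4 → $t0=-4
li $t4, 15 → $t4=15
li $t7, 22 → $t7=22
and $t7, $t4, $t4 → $t7=15&15=15
add $t7, $t0, 20 → $t7=(-4)+20=16
and $t4, $t4, $t0 → $t4=15&(-4)=12
After step 7: $t4 = 12.

12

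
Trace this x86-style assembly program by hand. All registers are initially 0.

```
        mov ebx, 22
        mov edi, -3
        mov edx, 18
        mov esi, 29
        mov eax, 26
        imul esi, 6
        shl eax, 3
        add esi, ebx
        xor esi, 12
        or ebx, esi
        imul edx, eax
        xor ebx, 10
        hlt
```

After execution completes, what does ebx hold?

212

mov ebx, 22 → ebx=22
mov edi, -3 → edi=-3
mov edx, 18 → edx=18
mov esi, 29 → esi=29
mov eax, 26 → eax=26
imul esi, 6 → esi=29*6=174
shl eax, 3 → eax=26<<3=208
add esi, ebx → esi=174+22=196
xor esi, 12 → esi=196^12=200
or ebx, esi → ebx=22|200=222
imul edx, eax → edx=18*208=3744
xor ebx, 10 → ebx=222^10=212
halt.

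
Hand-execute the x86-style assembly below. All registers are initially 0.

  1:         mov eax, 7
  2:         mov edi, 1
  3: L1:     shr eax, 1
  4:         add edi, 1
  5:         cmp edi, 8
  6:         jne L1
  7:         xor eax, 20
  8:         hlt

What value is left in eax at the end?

20

after mov eax, 7: eax=7
after mov edi, 1: edi=1
after shr eax, 1: eax=7>>1=3
after add edi, 1: edi=1+1=2
cmp edi, 8  (cmp 2,8)
jne L1: taken
after shr eax, 1: eax=3>>1=1
after add edi, 1: edi=2+1=3
cmp edi, 8  (cmp 3,8)
jne L1: taken
after shr eax, 1: eax=1>>1=0
after add edi, 1: edi=3+1=4
cmp edi, 8  (cmp 4,8)
jne L1: taken
after shr eax, 1: eax=0>>1=0
after add edi, 1: edi=4+1=5
cmp edi, 8  (cmp 5,8)
jne L1: taken
after shr eax, 1: eax=0>>1=0
after add edi, 1: edi=5+1=6
cmp edi, 8  (cmp 6,8)
jne L1: taken
after shr eax, 1: eax=0>>1=0
after add edi, 1: edi=6+1=7
cmp edi, 8  (cmp 7,8)
jne L1: taken
after shr eax, 1: eax=0>>1=0
after add edi, 1: edi=7+1=8
cmp edi, 8  (cmp 8,8)
jne L1: not taken
after xor eax, 20: eax=0^20=20
halt.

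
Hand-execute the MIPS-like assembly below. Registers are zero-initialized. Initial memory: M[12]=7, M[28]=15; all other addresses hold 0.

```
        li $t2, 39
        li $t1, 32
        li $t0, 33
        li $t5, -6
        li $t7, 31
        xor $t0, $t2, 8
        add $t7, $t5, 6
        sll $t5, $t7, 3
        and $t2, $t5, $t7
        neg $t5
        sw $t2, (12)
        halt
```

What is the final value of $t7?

li $t2, 39 → $t2=39
li $t1, 32 → $t1=32
li $t0, 33 → $t0=33
li $t5, -6 → $t5=-6
li $t7, 31 → $t7=31
xor $t0, $t2, 8 → $t0=39^8=47
add $t7, $t5, 6 → $t7=(-6)+6=0
sll $t5, $t7, 3 → $t5=0<<3=0
and $t2, $t5, $t7 → $t2=0&0=0
neg $t5 → $t5=-(0)=0
sw $t2, (12) → M[12]=0
halt.

0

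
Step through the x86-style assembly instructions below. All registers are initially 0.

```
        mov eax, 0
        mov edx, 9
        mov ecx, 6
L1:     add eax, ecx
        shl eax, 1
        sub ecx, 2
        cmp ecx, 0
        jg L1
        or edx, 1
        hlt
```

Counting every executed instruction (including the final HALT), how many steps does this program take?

after mov eax, 0: eax=0
after mov edx, 9: edx=9
after mov ecx, 6: ecx=6
after add eax, ecx: eax=0+6=6
after shl eax, 1: eax=6<<1=12
after sub ecx, 2: ecx=6-2=4
cmp ecx, 0  (cmp 4,0)
jg L1: taken
after add eax, ecx: eax=12+4=16
after shl eax, 1: eax=16<<1=32
after sub ecx, 2: ecx=4-2=2
cmp ecx, 0  (cmp 2,0)
jg L1: taken
after add eax, ecx: eax=32+2=34
after shl eax, 1: eax=34<<1=68
after sub ecx, 2: ecx=2-2=0
cmp ecx, 0  (cmp 0,0)
jg L1: not taken
after or edx, 1: edx=9|1=9
halt.
Total executed instructions: 20.

20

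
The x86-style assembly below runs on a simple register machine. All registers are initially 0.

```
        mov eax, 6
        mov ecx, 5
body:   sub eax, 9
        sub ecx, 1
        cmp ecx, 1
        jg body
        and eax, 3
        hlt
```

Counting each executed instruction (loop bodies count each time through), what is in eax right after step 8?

-12

mov eax, 6 → eax=6
mov ecx, 5 → ecx=5
sub eax, 9 → eax=6-9=-3
sub ecx, 1 → ecx=5-1=4
cmp ecx, 1  (cmp 4,1)
jg body: taken
sub eax, 9 → eax=(-3)-9=-12
sub ecx, 1 → ecx=4-1=3
After step 8: eax = -12.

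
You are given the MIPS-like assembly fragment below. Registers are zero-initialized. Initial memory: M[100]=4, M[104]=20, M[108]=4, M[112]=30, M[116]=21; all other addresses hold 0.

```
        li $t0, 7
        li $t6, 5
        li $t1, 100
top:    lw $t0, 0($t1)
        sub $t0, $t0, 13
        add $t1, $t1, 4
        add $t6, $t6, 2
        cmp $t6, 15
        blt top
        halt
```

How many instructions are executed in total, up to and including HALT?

34

after li $t0, 7: $t0=7
after li $t6, 5: $t6=5
after li $t1, 100: $t1=100
after lw $t0, 0($t1): $t0=M[100]=4
after sub $t0, $t0, 13: $t0=4-13=-9
after add $t1, $t1, 4: $t1=100+4=104
after add $t6, $t6, 2: $t6=5+2=7
cmp $t6, 15  (cmp 7,15)
blt top: taken
after lw $t0, 0($t1): $t0=M[104]=20
after sub $t0, $t0, 13: $t0=20-13=7
after add $t1, $t1, 4: $t1=104+4=108
after add $t6, $t6, 2: $t6=7+2=9
cmp $t6, 15  (cmp 9,15)
blt top: taken
after lw $t0, 0($t1): $t0=M[108]=4
after sub $t0, $t0, 13: $t0=4-13=-9
after add $t1, $t1, 4: $t1=108+4=112
after add $t6, $t6, 2: $t6=9+2=11
cmp $t6, 15  (cmp 11,15)
blt top: taken
after lw $t0, 0($t1): $t0=M[112]=30
after sub $t0, $t0, 13: $t0=30-13=17
after add $t1, $t1, 4: $t1=112+4=116
after add $t6, $t6, 2: $t6=11+2=13
cmp $t6, 15  (cmp 13,15)
blt top: taken
after lw $t0, 0($t1): $t0=M[116]=21
after sub $t0, $t0, 13: $t0=21-13=8
after add $t1, $t1, 4: $t1=116+4=120
after add $t6, $t6, 2: $t6=13+2=15
cmp $t6, 15  (cmp 15,15)
blt top: not taken
halt.
Total executed instructions: 34.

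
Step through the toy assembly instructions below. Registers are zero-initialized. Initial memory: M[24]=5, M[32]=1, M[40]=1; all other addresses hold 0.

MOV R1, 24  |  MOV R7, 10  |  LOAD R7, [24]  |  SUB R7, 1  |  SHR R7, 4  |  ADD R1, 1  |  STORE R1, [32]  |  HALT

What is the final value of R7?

0

MOV R1, 24 → R1=24
MOV R7, 10 → R7=10
LOAD R7, [24] → R7=M[24]=5
SUB R7, 1 → R7=5-1=4
SHR R7, 4 → R7=4>>4=0
ADD R1, 1 → R1=24+1=25
STORE R1, [32] → M[32]=25
halt.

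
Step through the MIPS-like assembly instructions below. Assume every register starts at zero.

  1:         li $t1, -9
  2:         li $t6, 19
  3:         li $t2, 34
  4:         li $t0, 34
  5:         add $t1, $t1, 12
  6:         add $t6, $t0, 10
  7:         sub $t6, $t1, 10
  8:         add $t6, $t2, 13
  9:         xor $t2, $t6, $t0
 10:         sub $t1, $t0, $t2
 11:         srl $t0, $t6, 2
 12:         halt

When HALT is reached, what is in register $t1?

$t1=-9
$t6=19
$t2=34
$t0=34
$t1=(-9)+12=3
$t6=34+10=44
$t6=3-10=-7
$t6=34+13=47
$t2=47^34=13
$t1=34-13=21
$t0=47>>2=11
halt.

21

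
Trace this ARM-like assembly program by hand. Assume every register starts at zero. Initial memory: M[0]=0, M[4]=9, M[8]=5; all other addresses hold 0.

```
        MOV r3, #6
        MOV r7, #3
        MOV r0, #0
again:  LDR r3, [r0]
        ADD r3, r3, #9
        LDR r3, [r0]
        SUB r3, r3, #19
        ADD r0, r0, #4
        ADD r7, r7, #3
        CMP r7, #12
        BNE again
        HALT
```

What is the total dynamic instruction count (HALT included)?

MOV r3, #6 → r3=6
MOV r7, #3 → r7=3
MOV r0, #0 → r0=0
LDR r3, [r0] → r3=M[0]=0
ADD r3, r3, #9 → r3=0+9=9
LDR r3, [r0] → r3=M[0]=0
SUB r3, r3, #19 → r3=0-19=-19
ADD r0, r0, #4 → r0=0+4=4
ADD r7, r7, #3 → r7=3+3=6
CMP r7, #12  (cmp 6,12)
BNE again: taken
LDR r3, [r0] → r3=M[4]=9
ADD r3, r3, #9 → r3=9+9=18
LDR r3, [r0] → r3=M[4]=9
SUB r3, r3, #19 → r3=9-19=-10
ADD r0, r0, #4 → r0=4+4=8
ADD r7, r7, #3 → r7=6+3=9
CMP r7, #12  (cmp 9,12)
BNE again: taken
LDR r3, [r0] → r3=M[8]=5
ADD r3, r3, #9 → r3=5+9=14
LDR r3, [r0] → r3=M[8]=5
SUB r3, r3, #19 → r3=5-19=-14
ADD r0, r0, #4 → r0=8+4=12
ADD r7, r7, #3 → r7=9+3=12
CMP r7, #12  (cmp 12,12)
BNE again: not taken
halt.
Total executed instructions: 28.

28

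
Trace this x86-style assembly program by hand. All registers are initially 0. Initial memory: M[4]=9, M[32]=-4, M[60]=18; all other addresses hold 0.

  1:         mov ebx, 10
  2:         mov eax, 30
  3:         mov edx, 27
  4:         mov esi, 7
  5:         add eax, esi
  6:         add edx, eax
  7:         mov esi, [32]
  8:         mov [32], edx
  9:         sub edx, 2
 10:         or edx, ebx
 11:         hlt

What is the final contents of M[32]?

ebx=10
eax=30
edx=27
esi=7
eax=30+7=37
edx=27+37=64
esi=M[32]=-4
mov [32], edx → M[32]=64
edx=64-2=62
edx=62|10=62
halt.

64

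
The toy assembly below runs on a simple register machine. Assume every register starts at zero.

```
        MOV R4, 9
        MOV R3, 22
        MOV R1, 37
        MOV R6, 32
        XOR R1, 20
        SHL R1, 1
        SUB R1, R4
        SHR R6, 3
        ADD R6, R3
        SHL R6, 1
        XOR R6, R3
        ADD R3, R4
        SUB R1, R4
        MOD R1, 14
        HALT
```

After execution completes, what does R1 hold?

10

R4=9
R3=22
R1=37
R6=32
R1=37^20=49
R1=49<<1=98
R1=98-9=89
R6=32>>3=4
R6=4+22=26
R6=26<<1=52
R6=52^22=34
R3=22+9=31
R1=89-9=80
R1=80%14=10
halt.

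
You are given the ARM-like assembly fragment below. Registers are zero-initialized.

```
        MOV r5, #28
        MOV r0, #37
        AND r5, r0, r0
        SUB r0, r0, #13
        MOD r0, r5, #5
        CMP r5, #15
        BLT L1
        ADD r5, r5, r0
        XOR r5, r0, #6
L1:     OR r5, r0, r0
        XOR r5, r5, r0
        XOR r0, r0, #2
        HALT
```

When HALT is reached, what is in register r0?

0

MOV r5, #28 → r5=28
MOV r0, #37 → r0=37
AND r5, r0, r0 → r5=37&37=37
SUB r0, r0, #13 → r0=37-13=24
MOD r0, r5, #5 → r0=37%5=2
CMP r5, #15  (cmp 37,15)
BLT L1: not taken
ADD r5, r5, r0 → r5=37+2=39
XOR r5, r0, #6 → r5=2^6=4
OR r5, r0, r0 → r5=2|2=2
XOR r5, r5, r0 → r5=2^2=0
XOR r0, r0, #2 → r0=2^2=0
halt.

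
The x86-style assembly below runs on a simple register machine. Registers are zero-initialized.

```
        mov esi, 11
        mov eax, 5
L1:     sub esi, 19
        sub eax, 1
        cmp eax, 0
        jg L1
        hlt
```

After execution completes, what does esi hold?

esi=11
eax=5
esi=11-19=-8
eax=5-1=4
cmp eax, 0  (cmp 4,0)
jg L1: taken
esi=(-8)-19=-27
eax=4-1=3
cmp eax, 0  (cmp 3,0)
jg L1: taken
esi=(-27)-19=-46
eax=3-1=2
cmp eax, 0  (cmp 2,0)
jg L1: taken
esi=(-46)-19=-65
eax=2-1=1
cmp eax, 0  (cmp 1,0)
jg L1: taken
esi=(-65)-19=-84
eax=1-1=0
cmp eax, 0  (cmp 0,0)
jg L1: not taken
halt.

-84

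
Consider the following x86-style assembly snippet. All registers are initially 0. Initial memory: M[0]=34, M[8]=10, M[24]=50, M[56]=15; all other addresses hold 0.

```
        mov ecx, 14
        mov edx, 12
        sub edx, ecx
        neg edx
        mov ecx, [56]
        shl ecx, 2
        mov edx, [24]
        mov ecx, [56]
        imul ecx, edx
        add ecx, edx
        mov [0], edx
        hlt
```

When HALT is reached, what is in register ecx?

800

after mov ecx, 14: ecx=14
after mov edx, 12: edx=12
after sub edx, ecx: edx=12-14=-2
after neg edx: edx=-(-2)=2
after mov ecx, [56]: ecx=M[56]=15
after shl ecx, 2: ecx=15<<2=60
after mov edx, [24]: edx=M[24]=50
after mov ecx, [56]: ecx=M[56]=15
after imul ecx, edx: ecx=15*50=750
after add ecx, edx: ecx=750+50=800
mov [0], edx → M[0]=50
halt.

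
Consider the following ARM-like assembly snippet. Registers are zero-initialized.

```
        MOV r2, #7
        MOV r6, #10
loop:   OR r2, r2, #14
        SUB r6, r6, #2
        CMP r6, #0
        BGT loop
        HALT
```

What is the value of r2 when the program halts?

15

r2=7
r6=10
r2=7|14=15
r6=10-2=8
CMP r6, #0  (cmp 8,0)
BGT loop: taken
r2=15|14=15
r6=8-2=6
CMP r6, #0  (cmp 6,0)
BGT loop: taken
r2=15|14=15
r6=6-2=4
CMP r6, #0  (cmp 4,0)
BGT loop: taken
r2=15|14=15
r6=4-2=2
CMP r6, #0  (cmp 2,0)
BGT loop: taken
r2=15|14=15
r6=2-2=0
CMP r6, #0  (cmp 0,0)
BGT loop: not taken
halt.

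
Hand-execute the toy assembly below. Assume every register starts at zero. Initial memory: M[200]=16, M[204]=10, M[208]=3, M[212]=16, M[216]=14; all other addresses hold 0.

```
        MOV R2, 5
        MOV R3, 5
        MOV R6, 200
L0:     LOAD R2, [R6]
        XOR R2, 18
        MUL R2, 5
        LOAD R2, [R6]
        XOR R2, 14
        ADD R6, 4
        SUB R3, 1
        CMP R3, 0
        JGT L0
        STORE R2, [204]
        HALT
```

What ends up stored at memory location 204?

after MOV R2, 5: R2=5
after MOV R3, 5: R3=5
after MOV R6, 200: R6=200
after LOAD R2, [R6]: R2=M[200]=16
after XOR R2, 18: R2=16^18=2
after MUL R2, 5: R2=2*5=10
after LOAD R2, [R6]: R2=M[200]=16
after XOR R2, 14: R2=16^14=30
after ADD R6, 4: R6=200+4=204
after SUB R3, 1: R3=5-1=4
CMP R3, 0  (cmp 4,0)
JGT L0: taken
after LOAD R2, [R6]: R2=M[204]=10
after XOR R2, 18: R2=10^18=24
after MUL R2, 5: R2=24*5=120
after LOAD R2, [R6]: R2=M[204]=10
after XOR R2, 14: R2=10^14=4
after ADD R6, 4: R6=204+4=208
after SUB R3, 1: R3=4-1=3
CMP R3, 0  (cmp 3,0)
JGT L0: taken
after LOAD R2, [R6]: R2=M[208]=3
after XOR R2, 18: R2=3^18=17
after MUL R2, 5: R2=17*5=85
after LOAD R2, [R6]: R2=M[208]=3
after XOR R2, 14: R2=3^14=13
after ADD R6, 4: R6=208+4=212
after SUB R3, 1: R3=3-1=2
CMP R3, 0  (cmp 2,0)
JGT L0: taken
after LOAD R2, [R6]: R2=M[212]=16
after XOR R2, 18: R2=16^18=2
after MUL R2, 5: R2=2*5=10
after LOAD R2, [R6]: R2=M[212]=16
after XOR R2, 14: R2=16^14=30
after ADD R6, 4: R6=212+4=216
after SUB R3, 1: R3=2-1=1
CMP R3, 0  (cmp 1,0)
JGT L0: taken
after LOAD R2, [R6]: R2=M[216]=14
after XOR R2, 18: R2=14^18=28
after MUL R2, 5: R2=28*5=140
after LOAD R2, [R6]: R2=M[216]=14
after XOR R2, 14: R2=14^14=0
after ADD R6, 4: R6=216+4=220
after SUB R3, 1: R3=1-1=0
CMP R3, 0  (cmp 0,0)
JGT L0: not taken
STORE R2, [204] → M[204]=0
halt.

0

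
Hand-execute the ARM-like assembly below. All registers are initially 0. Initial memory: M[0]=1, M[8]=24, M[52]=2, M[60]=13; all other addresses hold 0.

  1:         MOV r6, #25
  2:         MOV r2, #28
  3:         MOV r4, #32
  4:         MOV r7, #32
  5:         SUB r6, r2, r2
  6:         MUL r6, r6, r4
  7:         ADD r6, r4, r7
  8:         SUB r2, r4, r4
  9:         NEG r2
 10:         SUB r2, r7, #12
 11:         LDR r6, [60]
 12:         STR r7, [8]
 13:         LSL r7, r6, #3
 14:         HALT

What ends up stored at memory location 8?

MOV r6, #25 → r6=25
MOV r2, #28 → r2=28
MOV r4, #32 → r4=32
MOV r7, #32 → r7=32
SUB r6, r2, r2 → r6=28-28=0
MUL r6, r6, r4 → r6=0*32=0
ADD r6, r4, r7 → r6=32+32=64
SUB r2, r4, r4 → r2=32-32=0
NEG r2 → r2=-(0)=0
SUB r2, r7, #12 → r2=32-12=20
LDR r6, [60] → r6=M[60]=13
STR r7, [8] → M[8]=32
LSL r7, r6, #3 → r7=13<<3=104
halt.

32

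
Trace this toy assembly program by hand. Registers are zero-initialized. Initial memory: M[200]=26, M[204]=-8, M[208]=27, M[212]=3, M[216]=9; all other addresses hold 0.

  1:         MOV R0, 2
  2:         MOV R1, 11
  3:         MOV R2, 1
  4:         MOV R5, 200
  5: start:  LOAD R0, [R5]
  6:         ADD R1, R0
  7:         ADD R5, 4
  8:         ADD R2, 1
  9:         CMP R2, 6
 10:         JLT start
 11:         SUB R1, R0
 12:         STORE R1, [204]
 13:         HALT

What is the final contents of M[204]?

59

MOV R0, 2 → R0=2
MOV R1, 11 → R1=11
MOV R2, 1 → R2=1
MOV R5, 200 → R5=200
LOAD R0, [R5] → R0=M[200]=26
ADD R1, R0 → R1=11+26=37
ADD R5, 4 → R5=200+4=204
ADD R2, 1 → R2=1+1=2
CMP R2, 6  (cmp 2,6)
JLT start: taken
LOAD R0, [R5] → R0=M[204]=-8
ADD R1, R0 → R1=37+(-8)=29
ADD R5, 4 → R5=204+4=208
ADD R2, 1 → R2=2+1=3
CMP R2, 6  (cmp 3,6)
JLT start: taken
LOAD R0, [R5] → R0=M[208]=27
ADD R1, R0 → R1=29+27=56
ADD R5, 4 → R5=208+4=212
ADD R2, 1 → R2=3+1=4
CMP R2, 6  (cmp 4,6)
JLT start: taken
LOAD R0, [R5] → R0=M[212]=3
ADD R1, R0 → R1=56+3=59
ADD R5, 4 → R5=212+4=216
ADD R2, 1 → R2=4+1=5
CMP R2, 6  (cmp 5,6)
JLT start: taken
LOAD R0, [R5] → R0=M[216]=9
ADD R1, R0 → R1=59+9=68
ADD R5, 4 → R5=216+4=220
ADD R2, 1 → R2=5+1=6
CMP R2, 6  (cmp 6,6)
JLT start: not taken
SUB R1, R0 → R1=68-9=59
STORE R1, [204] → M[204]=59
halt.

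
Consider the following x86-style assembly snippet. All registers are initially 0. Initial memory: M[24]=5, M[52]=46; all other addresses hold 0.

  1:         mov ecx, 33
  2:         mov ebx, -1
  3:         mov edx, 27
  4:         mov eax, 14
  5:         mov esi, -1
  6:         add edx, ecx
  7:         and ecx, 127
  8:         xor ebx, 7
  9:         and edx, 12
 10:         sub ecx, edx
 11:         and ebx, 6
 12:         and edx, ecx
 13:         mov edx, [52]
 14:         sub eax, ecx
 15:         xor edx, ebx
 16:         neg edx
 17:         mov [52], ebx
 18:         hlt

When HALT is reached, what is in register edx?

mov ecx, 33 → ecx=33
mov ebx, -1 → ebx=-1
mov edx, 27 → edx=27
mov eax, 14 → eax=14
mov esi, -1 → esi=-1
add edx, ecx → edx=27+33=60
and ecx, 127 → ecx=33&127=33
xor ebx, 7 → ebx=(-1)^7=-8
and edx, 12 → edx=60&12=12
sub ecx, edx → ecx=33-12=21
and ebx, 6 → ebx=(-8)&6=0
and edx, ecx → edx=12&21=4
mov edx, [52] → edx=M[52]=46
sub eax, ecx → eax=14-21=-7
xor edx, ebx → edx=46^0=46
neg edx → edx=-(46)=-46
mov [52], ebx → M[52]=0
halt.

-46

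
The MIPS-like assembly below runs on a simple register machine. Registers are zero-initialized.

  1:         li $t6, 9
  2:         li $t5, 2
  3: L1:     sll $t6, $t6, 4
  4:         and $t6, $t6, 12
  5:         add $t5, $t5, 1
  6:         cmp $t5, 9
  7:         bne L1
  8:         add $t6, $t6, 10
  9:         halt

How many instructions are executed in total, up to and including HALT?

39

$t6=9
$t5=2
$t6=9<<4=144
$t6=144&12=0
$t5=2+1=3
cmp $t5, 9  (cmp 3,9)
bne L1: taken
$t6=0<<4=0
$t6=0&12=0
$t5=3+1=4
cmp $t5, 9  (cmp 4,9)
bne L1: taken
$t6=0<<4=0
$t6=0&12=0
$t5=4+1=5
cmp $t5, 9  (cmp 5,9)
bne L1: taken
$t6=0<<4=0
$t6=0&12=0
$t5=5+1=6
cmp $t5, 9  (cmp 6,9)
bne L1: taken
$t6=0<<4=0
$t6=0&12=0
$t5=6+1=7
cmp $t5, 9  (cmp 7,9)
bne L1: taken
$t6=0<<4=0
$t6=0&12=0
$t5=7+1=8
cmp $t5, 9  (cmp 8,9)
bne L1: taken
$t6=0<<4=0
$t6=0&12=0
$t5=8+1=9
cmp $t5, 9  (cmp 9,9)
bne L1: not taken
$t6=0+10=10
halt.
Total executed instructions: 39.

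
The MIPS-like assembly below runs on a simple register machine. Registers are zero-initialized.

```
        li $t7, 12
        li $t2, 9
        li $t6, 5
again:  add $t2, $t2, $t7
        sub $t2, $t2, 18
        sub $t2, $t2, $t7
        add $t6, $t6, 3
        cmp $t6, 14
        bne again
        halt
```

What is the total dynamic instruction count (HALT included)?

li $t7, 12 → $t7=12
li $t2, 9 → $t2=9
li $t6, 5 → $t6=5
add $t2, $t2, $t7 → $t2=9+12=21
sub $t2, $t2, 18 → $t2=21-18=3
sub $t2, $t2, $t7 → $t2=3-12=-9
add $t6, $t6, 3 → $t6=5+3=8
cmp $t6, 14  (cmp 8,14)
bne again: taken
add $t2, $t2, $t7 → $t2=(-9)+12=3
sub $t2, $t2, 18 → $t2=3-18=-15
sub $t2, $t2, $t7 → $t2=(-15)-12=-27
add $t6, $t6, 3 → $t6=8+3=11
cmp $t6, 14  (cmp 11,14)
bne again: taken
add $t2, $t2, $t7 → $t2=(-27)+12=-15
sub $t2, $t2, 18 → $t2=(-15)-18=-33
sub $t2, $t2, $t7 → $t2=(-33)-12=-45
add $t6, $t6, 3 → $t6=11+3=14
cmp $t6, 14  (cmp 14,14)
bne again: not taken
halt.
Total executed instructions: 22.

22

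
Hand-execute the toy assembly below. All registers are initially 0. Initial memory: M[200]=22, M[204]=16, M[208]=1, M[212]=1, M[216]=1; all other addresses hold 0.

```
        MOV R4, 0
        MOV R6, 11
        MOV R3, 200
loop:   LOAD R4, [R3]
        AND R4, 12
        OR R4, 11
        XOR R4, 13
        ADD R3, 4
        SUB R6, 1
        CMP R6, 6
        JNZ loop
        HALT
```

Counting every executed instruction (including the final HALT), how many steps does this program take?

44

after MOV R4, 0: R4=0
after MOV R6, 11: R6=11
after MOV R3, 200: R3=200
after LOAD R4, [R3]: R4=M[200]=22
after AND R4, 12: R4=22&12=4
after OR R4, 11: R4=4|11=15
after XOR R4, 13: R4=15^13=2
after ADD R3, 4: R3=200+4=204
after SUB R6, 1: R6=11-1=10
CMP R6, 6  (cmp 10,6)
JNZ loop: taken
after LOAD R4, [R3]: R4=M[204]=16
after AND R4, 12: R4=16&12=0
after OR R4, 11: R4=0|11=11
after XOR R4, 13: R4=11^13=6
after ADD R3, 4: R3=204+4=208
after SUB R6, 1: R6=10-1=9
CMP R6, 6  (cmp 9,6)
JNZ loop: taken
after LOAD R4, [R3]: R4=M[208]=1
after AND R4, 12: R4=1&12=0
after OR R4, 11: R4=0|11=11
after XOR R4, 13: R4=11^13=6
after ADD R3, 4: R3=208+4=212
after SUB R6, 1: R6=9-1=8
CMP R6, 6  (cmp 8,6)
JNZ loop: taken
after LOAD R4, [R3]: R4=M[212]=1
after AND R4, 12: R4=1&12=0
after OR R4, 11: R4=0|11=11
after XOR R4, 13: R4=11^13=6
after ADD R3, 4: R3=212+4=216
after SUB R6, 1: R6=8-1=7
CMP R6, 6  (cmp 7,6)
JNZ loop: taken
after LOAD R4, [R3]: R4=M[216]=1
after AND R4, 12: R4=1&12=0
after OR R4, 11: R4=0|11=11
after XOR R4, 13: R4=11^13=6
after ADD R3, 4: R3=216+4=220
after SUB R6, 1: R6=7-1=6
CMP R6, 6  (cmp 6,6)
JNZ loop: not taken
halt.
Total executed instructions: 44.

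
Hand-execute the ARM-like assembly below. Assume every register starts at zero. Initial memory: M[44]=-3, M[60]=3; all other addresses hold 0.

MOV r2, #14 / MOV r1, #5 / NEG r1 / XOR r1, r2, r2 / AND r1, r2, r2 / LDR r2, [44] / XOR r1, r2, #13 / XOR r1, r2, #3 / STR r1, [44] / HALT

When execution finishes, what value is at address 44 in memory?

after MOV r2, #14: r2=14
after MOV r1, #5: r1=5
after NEG r1: r1=-(5)=-5
after XOR r1, r2, r2: r1=14^14=0
after AND r1, r2, r2: r1=14&14=14
after LDR r2, [44]: r2=M[44]=-3
after XOR r1, r2, #13: r1=(-3)^13=-16
after XOR r1, r2, #3: r1=(-3)^3=-2
STR r1, [44] → M[44]=-2
halt.

-2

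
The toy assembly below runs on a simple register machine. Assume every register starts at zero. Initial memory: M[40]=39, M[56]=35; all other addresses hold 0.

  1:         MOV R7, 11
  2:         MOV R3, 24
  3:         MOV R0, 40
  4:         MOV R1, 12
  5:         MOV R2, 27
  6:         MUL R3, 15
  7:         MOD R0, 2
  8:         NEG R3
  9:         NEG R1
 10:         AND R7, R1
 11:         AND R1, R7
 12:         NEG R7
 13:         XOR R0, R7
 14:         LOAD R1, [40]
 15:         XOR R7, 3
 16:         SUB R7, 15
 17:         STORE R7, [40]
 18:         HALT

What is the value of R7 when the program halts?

-12

R7=11
R3=24
R0=40
R1=12
R2=27
R3=24*15=360
R0=40%2=0
R3=-(360)=-360
R1=-(12)=-12
R7=11&(-12)=0
R1=(-12)&0=0
R7=-(0)=0
R0=0^0=0
R1=M[40]=39
R7=0^3=3
R7=3-15=-12
STORE R7, [40] → M[40]=-12
halt.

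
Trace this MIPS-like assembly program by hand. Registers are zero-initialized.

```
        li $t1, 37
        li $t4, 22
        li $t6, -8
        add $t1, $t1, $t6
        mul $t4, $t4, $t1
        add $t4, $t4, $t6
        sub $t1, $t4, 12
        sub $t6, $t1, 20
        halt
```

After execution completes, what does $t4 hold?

630

$t1=37
$t4=22
$t6=-8
$t1=37+(-8)=29
$t4=22*29=638
$t4=638+(-8)=630
$t1=630-12=618
$t6=618-20=598
halt.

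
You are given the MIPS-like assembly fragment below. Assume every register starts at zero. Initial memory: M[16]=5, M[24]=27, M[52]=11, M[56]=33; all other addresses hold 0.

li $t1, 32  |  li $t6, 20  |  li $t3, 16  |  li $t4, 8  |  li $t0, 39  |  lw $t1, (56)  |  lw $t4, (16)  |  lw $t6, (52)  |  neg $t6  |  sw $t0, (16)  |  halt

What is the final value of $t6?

$t1=32
$t6=20
$t3=16
$t4=8
$t0=39
$t1=M[56]=33
$t4=M[16]=5
$t6=M[52]=11
$t6=-(11)=-11
sw $t0, (16) → M[16]=39
halt.

-11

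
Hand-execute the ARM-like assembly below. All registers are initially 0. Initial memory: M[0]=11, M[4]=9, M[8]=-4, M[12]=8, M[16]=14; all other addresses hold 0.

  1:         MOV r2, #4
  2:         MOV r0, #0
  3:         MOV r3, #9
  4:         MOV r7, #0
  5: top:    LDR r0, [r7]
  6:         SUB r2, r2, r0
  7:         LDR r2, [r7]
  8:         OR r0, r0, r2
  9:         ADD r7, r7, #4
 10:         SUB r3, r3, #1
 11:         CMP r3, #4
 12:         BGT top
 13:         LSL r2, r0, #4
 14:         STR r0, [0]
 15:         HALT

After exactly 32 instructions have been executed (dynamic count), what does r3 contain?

6

r2=4
r0=0
r3=9
r7=0
r0=M[0]=11
r2=4-11=-7
r2=M[0]=11
r0=11|11=11
r7=0+4=4
r3=9-1=8
CMP r3, #4  (cmp 8,4)
BGT top: taken
r0=M[4]=9
r2=11-9=2
r2=M[4]=9
r0=9|9=9
r7=4+4=8
r3=8-1=7
CMP r3, #4  (cmp 7,4)
BGT top: taken
r0=M[8]=-4
r2=9-(-4)=13
r2=M[8]=-4
r0=(-4)|(-4)=-4
r7=8+4=12
r3=7-1=6
CMP r3, #4  (cmp 6,4)
BGT top: taken
r0=M[12]=8
r2=(-4)-8=-12
r2=M[12]=8
r0=8|8=8
After step 32: r3 = 6.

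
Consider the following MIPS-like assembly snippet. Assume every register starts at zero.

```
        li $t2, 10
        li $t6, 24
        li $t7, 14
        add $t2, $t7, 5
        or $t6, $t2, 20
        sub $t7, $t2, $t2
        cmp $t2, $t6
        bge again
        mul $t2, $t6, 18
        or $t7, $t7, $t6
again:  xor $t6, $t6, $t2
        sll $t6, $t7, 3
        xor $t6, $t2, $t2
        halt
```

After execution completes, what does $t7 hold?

23

after li $t2, 10: $t2=10
after li $t6, 24: $t6=24
after li $t7, 14: $t7=14
after add $t2, $t7, 5: $t2=14+5=19
after or $t6, $t2, 20: $t6=19|20=23
after sub $t7, $t2, $t2: $t7=19-19=0
cmp $t2, $t6  (cmp 19,23)
bge again: not taken
after mul $t2, $t6, 18: $t2=23*18=414
after or $t7, $t7, $t6: $t7=0|23=23
after xor $t6, $t6, $t2: $t6=23^414=393
after sll $t6, $t7, 3: $t6=23<<3=184
after xor $t6, $t2, $t2: $t6=414^414=0
halt.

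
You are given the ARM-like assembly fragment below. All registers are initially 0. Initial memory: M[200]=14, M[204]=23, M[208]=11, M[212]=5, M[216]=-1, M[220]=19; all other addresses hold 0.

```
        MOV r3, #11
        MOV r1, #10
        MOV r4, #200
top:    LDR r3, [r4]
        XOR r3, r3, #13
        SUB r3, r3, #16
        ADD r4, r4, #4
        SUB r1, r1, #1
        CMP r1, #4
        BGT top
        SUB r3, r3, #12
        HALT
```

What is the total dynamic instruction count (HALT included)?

r3=11
r1=10
r4=200
r3=M[200]=14
r3=14^13=3
r3=3-16=-13
r4=200+4=204
r1=10-1=9
CMP r1, #4  (cmp 9,4)
BGT top: taken
r3=M[204]=23
r3=23^13=26
r3=26-16=10
r4=204+4=208
r1=9-1=8
CMP r1, #4  (cmp 8,4)
BGT top: taken
r3=M[208]=11
r3=11^13=6
r3=6-16=-10
r4=208+4=212
r1=8-1=7
CMP r1, #4  (cmp 7,4)
BGT top: taken
r3=M[212]=5
r3=5^13=8
r3=8-16=-8
r4=212+4=216
r1=7-1=6
CMP r1, #4  (cmp 6,4)
BGT top: taken
r3=M[216]=-1
r3=(-1)^13=-14
r3=(-14)-16=-30
r4=216+4=220
r1=6-1=5
CMP r1, #4  (cmp 5,4)
BGT top: taken
r3=M[220]=19
r3=19^13=30
r3=30-16=14
r4=220+4=224
r1=5-1=4
CMP r1, #4  (cmp 4,4)
BGT top: not taken
r3=14-12=2
halt.
Total executed instructions: 47.

47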